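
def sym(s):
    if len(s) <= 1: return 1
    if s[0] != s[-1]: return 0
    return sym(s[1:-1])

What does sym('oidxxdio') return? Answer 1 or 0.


sym('oidxxdio'): s[0]='o' == s[-1]='o' -> check sym('idxxdi')
sym('idxxdi'): s[0]='i' == s[-1]='i' -> check sym('dxxd')
sym('dxxd'): s[0]='d' == s[-1]='d' -> check sym('xx')
sym('xx'): s[0]='x' == s[-1]='x' -> check sym('')
sym(''): len <= 1 -> return 1  (base case)
Result: 1 (palindrome)

1


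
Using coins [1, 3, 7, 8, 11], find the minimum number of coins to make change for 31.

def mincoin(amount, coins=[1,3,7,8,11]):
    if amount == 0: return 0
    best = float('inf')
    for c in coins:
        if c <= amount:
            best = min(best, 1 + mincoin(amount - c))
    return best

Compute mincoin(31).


Building up with DP:
mincoin(0) = 0
mincoin(1) = min(1+mincoin(0)=1+0=1) = 1
mincoin(2) = min(1+mincoin(1)=1+1=2) = 2
mincoin(3) = min(1+mincoin(2)=1+2=3, 1+mincoin(0)=1+0=1) = 1
mincoin(4) = min(1+mincoin(3)=1+1=2, 1+mincoin(1)=1+1=2) = 2
mincoin(5) = min(1+mincoin(4)=1+2=3, 1+mincoin(2)=1+2=3) = 3
mincoin(6) = min(1+mincoin(5)=1+3=4, 1+mincoin(3)=1+1=2) = 2
mincoin(7) = min(1+mincoin(6)=1+2=3, 1+mincoin(4)=1+2=3, 1+mincoin(0)=1+0=1) = 1
mincoin(8) = min(1+mincoin(7)=1+1=2, 1+mincoin(5)=1+3=4, 1+mincoin(1)=1+1=2, 1+mincoin(0)=1+0=1) = 1
mincoin(9) = min(1+mincoin(8)=1+1=2, 1+mincoin(6)=1+2=3, 1+mincoin(2)=1+2=3, 1+mincoin(1)=1+1=2) = 2
mincoin(10) = min(1+mincoin(9)=1+2=3, 1+mincoin(7)=1+1=2, 1+mincoin(3)=1+1=2, 1+mincoin(2)=1+2=3) = 2
mincoin(11) = min(1+mincoin(10)=1+2=3, 1+mincoin(8)=1+1=2, 1+mincoin(4)=1+2=3, 1+mincoin(3)=1+1=2, 1+mincoin(0)=1+0=1) = 1
mincoin(12) = min(1+mincoin(11)=1+1=2, 1+mincoin(9)=1+2=3, 1+mincoin(5)=1+3=4, 1+mincoin(4)=1+2=3, 1+mincoin(1)=1+1=2) = 2
mincoin(13) = min(1+mincoin(12)=1+2=3, 1+mincoin(10)=1+2=3, 1+mincoin(6)=1+2=3, 1+mincoin(5)=1+3=4, 1+mincoin(2)=1+2=3) = 3
mincoin(14) = min(1+mincoin(13)=1+3=4, 1+mincoin(11)=1+1=2, 1+mincoin(7)=1+1=2, 1+mincoin(6)=1+2=3, 1+mincoin(3)=1+1=2) = 2
mincoin(15) = min(1+mincoin(14)=1+2=3, 1+mincoin(12)=1+2=3, 1+mincoin(8)=1+1=2, 1+mincoin(7)=1+1=2, 1+mincoin(4)=1+2=3) = 2
mincoin(16) = min(1+mincoin(15)=1+2=3, 1+mincoin(13)=1+3=4, 1+mincoin(9)=1+2=3, 1+mincoin(8)=1+1=2, 1+mincoin(5)=1+3=4) = 2
mincoin(17) = min(1+mincoin(16)=1+2=3, 1+mincoin(14)=1+2=3, 1+mincoin(10)=1+2=3, 1+mincoin(9)=1+2=3, 1+mincoin(6)=1+2=3) = 3
mincoin(18) = min(1+mincoin(17)=1+3=4, 1+mincoin(15)=1+2=3, 1+mincoin(11)=1+1=2, 1+mincoin(10)=1+2=3, 1+mincoin(7)=1+1=2) = 2
mincoin(19) = min(1+mincoin(18)=1+2=3, 1+mincoin(16)=1+2=3, 1+mincoin(12)=1+2=3, 1+mincoin(11)=1+1=2, 1+mincoin(8)=1+1=2) = 2
mincoin(20) = min(1+mincoin(19)=1+2=3, 1+mincoin(17)=1+3=4, 1+mincoin(13)=1+3=4, 1+mincoin(12)=1+2=3, 1+mincoin(9)=1+2=3) = 3
mincoin(21) = min(1+mincoin(20)=1+3=4, 1+mincoin(18)=1+2=3, 1+mincoin(14)=1+2=3, 1+mincoin(13)=1+3=4, 1+mincoin(10)=1+2=3) = 3
mincoin(22) = min(1+mincoin(21)=1+3=4, 1+mincoin(19)=1+2=3, 1+mincoin(15)=1+2=3, 1+mincoin(14)=1+2=3, 1+mincoin(11)=1+1=2) = 2
mincoin(23) = min(1+mincoin(22)=1+2=3, 1+mincoin(20)=1+3=4, 1+mincoin(16)=1+2=3, 1+mincoin(15)=1+2=3, 1+mincoin(12)=1+2=3) = 3
mincoin(24) = min(1+mincoin(23)=1+3=4, 1+mincoin(21)=1+3=4, 1+mincoin(17)=1+3=4, 1+mincoin(16)=1+2=3, 1+mincoin(13)=1+3=4) = 3
mincoin(25) = min(1+mincoin(24)=1+3=4, 1+mincoin(22)=1+2=3, 1+mincoin(18)=1+2=3, 1+mincoin(17)=1+3=4, 1+mincoin(14)=1+2=3) = 3
mincoin(26) = min(1+mincoin(25)=1+3=4, 1+mincoin(23)=1+3=4, 1+mincoin(19)=1+2=3, 1+mincoin(18)=1+2=3, 1+mincoin(15)=1+2=3) = 3
mincoin(27) = min(1+mincoin(26)=1+3=4, 1+mincoin(24)=1+3=4, 1+mincoin(20)=1+3=4, 1+mincoin(19)=1+2=3, 1+mincoin(16)=1+2=3) = 3
mincoin(28) = min(1+mincoin(27)=1+3=4, 1+mincoin(25)=1+3=4, 1+mincoin(21)=1+3=4, 1+mincoin(20)=1+3=4, 1+mincoin(17)=1+3=4) = 4
mincoin(29) = min(1+mincoin(28)=1+4=5, 1+mincoin(26)=1+3=4, 1+mincoin(22)=1+2=3, 1+mincoin(21)=1+3=4, 1+mincoin(18)=1+2=3) = 3
mincoin(30) = min(1+mincoin(29)=1+3=4, 1+mincoin(27)=1+3=4, 1+mincoin(23)=1+3=4, 1+mincoin(22)=1+2=3, 1+mincoin(19)=1+2=3) = 3
mincoin(31) = min(1+mincoin(30)=1+3=4, 1+mincoin(28)=1+4=5, 1+mincoin(24)=1+3=4, 1+mincoin(23)=1+3=4, 1+mincoin(20)=1+3=4) = 4

4


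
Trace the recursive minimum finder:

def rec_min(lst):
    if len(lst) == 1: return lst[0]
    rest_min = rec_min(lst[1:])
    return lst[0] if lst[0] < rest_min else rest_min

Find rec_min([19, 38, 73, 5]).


rec_min([19, 38, 73, 5]): compare 19 with rec_min([38, 73, 5])
rec_min([38, 73, 5]): compare 38 with rec_min([73, 5])
rec_min([73, 5]): compare 73 with rec_min([5])
rec_min([5]) = 5  (base case)
Compare 73 with 5 -> 5
Compare 38 with 5 -> 5
Compare 19 with 5 -> 5

5


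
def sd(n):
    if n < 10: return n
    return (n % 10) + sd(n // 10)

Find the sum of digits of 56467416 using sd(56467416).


sd(56467416) = 6 + sd(5646741)
sd(5646741) = 1 + sd(564674)
sd(564674) = 4 + sd(56467)
sd(56467) = 7 + sd(5646)
sd(5646) = 6 + sd(564)
sd(564) = 4 + sd(56)
sd(56) = 6 + sd(5)
sd(5) = 5  (base case)
Total: 6 + 1 + 4 + 7 + 6 + 4 + 6 + 5 = 39

39


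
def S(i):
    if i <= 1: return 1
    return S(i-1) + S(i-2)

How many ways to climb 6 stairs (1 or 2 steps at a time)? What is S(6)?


Building up from base cases:
S(0) = 1
S(1) = 1
S(2) = S(1) + S(0) = 1 + 1 = 2
S(3) = S(2) + S(1) = 2 + 1 = 3
S(4) = S(3) + S(2) = 3 + 2 = 5
S(5) = S(4) + S(3) = 5 + 3 = 8
S(6) = S(5) + S(4) = 8 + 5 = 13

13


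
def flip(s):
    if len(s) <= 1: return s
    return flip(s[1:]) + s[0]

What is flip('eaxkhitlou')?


flip('eaxkhitlou') = flip('axkhitlou') + 'e'
flip('axkhitlou') = flip('xkhitlou') + 'a'
flip('xkhitlou') = flip('khitlou') + 'x'
flip('khitlou') = flip('hitlou') + 'k'
flip('hitlou') = flip('itlou') + 'h'
flip('itlou') = flip('tlou') + 'i'
flip('tlou') = flip('lou') + 't'
flip('lou') = flip('ou') + 'l'
flip('ou') = flip('u') + 'o'
flip('u') = 'u'  (base case)
Concatenating: 'u' + 'o' + 'l' + 't' + 'i' + 'h' + 'k' + 'x' + 'a' + 'e' = 'uoltihkxae'

uoltihkxae


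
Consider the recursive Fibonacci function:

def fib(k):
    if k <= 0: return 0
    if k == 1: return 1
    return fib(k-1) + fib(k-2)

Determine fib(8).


Computing fib(8) bottom-up:
fib(0) = 0
fib(1) = 1
fib(2) = fib(1) + fib(0) = 1 + 0 = 1
fib(3) = fib(2) + fib(1) = 1 + 1 = 2
fib(4) = fib(3) + fib(2) = 2 + 1 = 3
fib(5) = fib(4) + fib(3) = 3 + 2 = 5
fib(6) = fib(5) + fib(4) = 5 + 3 = 8
fib(7) = fib(6) + fib(5) = 8 + 5 = 13
fib(8) = fib(7) + fib(6) = 13 + 8 = 21

21


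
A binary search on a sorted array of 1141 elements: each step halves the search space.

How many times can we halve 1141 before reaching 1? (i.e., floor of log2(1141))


1141 / 2 = 570
570 / 2 = 285
285 / 2 = 142
142 / 2 = 71
71 / 2 = 35
35 / 2 = 17
17 / 2 = 8
8 / 2 = 4
4 / 2 = 2
2 / 2 = 1
Reached 1 after 10 halvings

10


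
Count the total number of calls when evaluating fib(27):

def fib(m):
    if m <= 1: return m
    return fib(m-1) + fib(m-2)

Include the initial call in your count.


Let C(n) = total calls for fib(n)
C(0) = 1, C(1) = 1
C(2) = 1 + C(1) + C(0) = 1 + 1 + 1 = 3
C(3) = 1 + C(2) + C(1) = 1 + 3 + 1 = 5
C(4) = 1 + C(3) + C(2) = 1 + 5 + 3 = 9
C(5) = 1 + C(4) + C(3) = 1 + 9 + 5 = 15
C(6) = 1 + C(5) + C(4) = 1 + 15 + 9 = 25
C(7) = 1 + C(6) + C(5) = 1 + 25 + 15 = 41
C(8) = 1 + C(7) + C(6) = 1 + 41 + 25 = 67
C(9) = 1 + C(8) + C(7) = 1 + 67 + 41 = 109
C(10) = 1 + C(9) + C(8) = 1 + 109 + 67 = 177
C(11) = 1 + C(10) + C(9) = 1 + 177 + 109 = 287
C(12) = 1 + C(11) + C(10) = 1 + 287 + 177 = 465
C(13) = 1 + C(12) + C(11) = 1 + 465 + 287 = 753
C(14) = 1 + C(13) + C(12) = 1 + 753 + 465 = 1219
C(15) = 1 + C(14) + C(13) = 1 + 1219 + 753 = 1973
C(16) = 1 + C(15) + C(14) = 1 + 1973 + 1219 = 3193
C(17) = 1 + C(16) + C(15) = 1 + 3193 + 1973 = 5167
C(18) = 1 + C(17) + C(16) = 1 + 5167 + 3193 = 8361
C(19) = 1 + C(18) + C(17) = 1 + 8361 + 5167 = 13529
C(20) = 1 + C(19) + C(18) = 1 + 13529 + 8361 = 21891
C(21) = 1 + C(20) + C(19) = 1 + 21891 + 13529 = 35421
C(22) = 1 + C(21) + C(20) = 1 + 35421 + 21891 = 57313
C(23) = 1 + C(22) + C(21) = 1 + 57313 + 35421 = 92735
C(24) = 1 + C(23) + C(22) = 1 + 92735 + 57313 = 150049
C(25) = 1 + C(24) + C(23) = 1 + 150049 + 92735 = 242785
C(26) = 1 + C(25) + C(24) = 1 + 242785 + 150049 = 392835
C(27) = 1 + C(26) + C(25) = 1 + 392835 + 242785 = 635621

635621


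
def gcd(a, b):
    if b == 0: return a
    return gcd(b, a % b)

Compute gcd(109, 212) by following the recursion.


gcd(109, 212) = gcd(212, 109)
gcd(212, 109) = gcd(109, 103)
gcd(109, 103) = gcd(103, 6)
gcd(103, 6) = gcd(6, 1)
gcd(6, 1) = gcd(1, 0)
gcd(1, 0) = 1  (base case)

1


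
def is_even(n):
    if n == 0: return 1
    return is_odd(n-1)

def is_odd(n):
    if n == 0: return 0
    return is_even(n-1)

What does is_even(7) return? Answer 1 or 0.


is_even(7) = is_odd(6)
is_odd(6) = is_even(5)
is_even(5) = is_odd(4)
is_odd(4) = is_even(3)
is_even(3) = is_odd(2)
is_odd(2) = is_even(1)
is_even(1) = is_odd(0)
is_odd(0) = 0  (base case)
Result: 0

0


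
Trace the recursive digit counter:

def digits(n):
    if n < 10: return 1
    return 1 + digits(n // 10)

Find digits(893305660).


digits(893305660) = 1 + digits(89330566)
digits(89330566) = 1 + digits(8933056)
digits(8933056) = 1 + digits(893305)
digits(893305) = 1 + digits(89330)
digits(89330) = 1 + digits(8933)
digits(8933) = 1 + digits(893)
digits(893) = 1 + digits(89)
digits(89) = 1 + digits(8)
digits(8) = 1  (base case: 8 < 10)
Unwinding: 1 + 1 + 1 + 1 + 1 + 1 + 1 + 1 + 1 = 9

9


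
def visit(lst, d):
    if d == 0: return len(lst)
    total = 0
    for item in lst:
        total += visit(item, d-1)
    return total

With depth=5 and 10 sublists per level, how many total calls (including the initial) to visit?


At depth 0 (root): 1 call
At depth 1: each of 1 parents calls visit on 10 children = 10 calls
At depth 2: each of 10 parents calls visit on 10 children = 100 calls
At depth 3: each of 100 parents calls visit on 10 children = 1000 calls
At depth 4: each of 1000 parents calls visit on 10 children = 10000 calls
At depth 5: each of 10000 parents calls visit on 10 children = 100000 calls
Total: 1 + 10 + 100 + 1000 + 10000 + 100000 = 111111

111111


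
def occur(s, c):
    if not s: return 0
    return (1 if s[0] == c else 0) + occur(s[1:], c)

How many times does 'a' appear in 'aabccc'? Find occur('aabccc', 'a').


s[0]='a' == 'a' -> 1
s[0]='a' == 'a' -> 1
s[0]='b' != 'a' -> 0
s[0]='c' != 'a' -> 0
s[0]='c' != 'a' -> 0
s[0]='c' != 'a' -> 0
Sum: 1 + 1 + 0 + 0 + 0 + 0 = 2

2


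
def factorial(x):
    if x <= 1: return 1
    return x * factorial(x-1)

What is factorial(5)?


factorial(5)
= 5 * factorial(4)
= 5 * 4 * factorial(3)
= 5 * 4 * 3 * factorial(2)
= 5 * 4 * 3 * 2 * factorial(1)
= 5 * 4 * 3 * 2 * 1
= 120

120


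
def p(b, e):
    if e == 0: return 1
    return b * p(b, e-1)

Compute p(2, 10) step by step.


p(2, 10)
= 2 * p(2, 9)
= 2 * 2 * p(2, 8)
= 2 * 2 * 2 * p(2, 7)
= 2 * 2 * 2 * 2 * p(2, 6)
= 2 * 2 * 2 * 2 * 2 * p(2, 5)
= 2 * 2 * 2 * 2 * 2 * 2 * p(2, 4)
= 2 * 2 * 2 * 2 * 2 * 2 * 2 * p(2, 3)
= 2 * 2 * 2 * 2 * 2 * 2 * 2 * 2 * p(2, 2)
= 2 * 2 * 2 * 2 * 2 * 2 * 2 * 2 * 2 * p(2, 1)
= 2 * 2 * 2 * 2 * 2 * 2 * 2 * 2 * 2 * 2 * p(2, 0)
= 2 * 2 * 2 * 2 * 2 * 2 * 2 * 2 * 2 * 2 * 1
= 1024

1024


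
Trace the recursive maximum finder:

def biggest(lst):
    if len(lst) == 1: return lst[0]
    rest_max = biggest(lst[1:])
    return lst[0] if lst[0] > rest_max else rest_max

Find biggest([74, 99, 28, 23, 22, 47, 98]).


biggest([74, 99, 28, 23, 22, 47, 98]): compare 74 with biggest([99, 28, 23, 22, 47, 98])
biggest([99, 28, 23, 22, 47, 98]): compare 99 with biggest([28, 23, 22, 47, 98])
biggest([28, 23, 22, 47, 98]): compare 28 with biggest([23, 22, 47, 98])
biggest([23, 22, 47, 98]): compare 23 with biggest([22, 47, 98])
biggest([22, 47, 98]): compare 22 with biggest([47, 98])
biggest([47, 98]): compare 47 with biggest([98])
biggest([98]) = 98  (base case)
Compare 47 with 98 -> 98
Compare 22 with 98 -> 98
Compare 23 with 98 -> 98
Compare 28 with 98 -> 98
Compare 99 with 98 -> 99
Compare 74 with 99 -> 99

99


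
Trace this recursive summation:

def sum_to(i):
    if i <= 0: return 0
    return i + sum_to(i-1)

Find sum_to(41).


sum_to(41)
= 41 + 40 + 39 + 38 + 37 + 36 + 35 + 34 + 33 + 32 + 31 + 30 + 29 + 28 + 27 + 26 + 25 + 24 + 23 + 22 + 21 + 20 + 19 + 18 + 17 + 16 + 15 + 14 + 13 + 12 + 11 + 10 + 9 + 8 + 7 + 6 + 5 + 4 + 3 + 2 + 1 + sum_to(0)
= 41 + 40 + 39 + 38 + 37 + 36 + 35 + 34 + 33 + 32 + 31 + 30 + 29 + 28 + 27 + 26 + 25 + 24 + 23 + 22 + 21 + 20 + 19 + 18 + 17 + 16 + 15 + 14 + 13 + 12 + 11 + 10 + 9 + 8 + 7 + 6 + 5 + 4 + 3 + 2 + 1 + 0
= 861

861


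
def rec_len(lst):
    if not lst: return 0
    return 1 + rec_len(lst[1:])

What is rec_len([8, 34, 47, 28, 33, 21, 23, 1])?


rec_len([8, 34, 47, 28, 33, 21, 23, 1]) = 1 + rec_len([34, 47, 28, 33, 21, 23, 1])
rec_len([34, 47, 28, 33, 21, 23, 1]) = 1 + rec_len([47, 28, 33, 21, 23, 1])
rec_len([47, 28, 33, 21, 23, 1]) = 1 + rec_len([28, 33, 21, 23, 1])
rec_len([28, 33, 21, 23, 1]) = 1 + rec_len([33, 21, 23, 1])
rec_len([33, 21, 23, 1]) = 1 + rec_len([21, 23, 1])
rec_len([21, 23, 1]) = 1 + rec_len([23, 1])
rec_len([23, 1]) = 1 + rec_len([1])
rec_len([1]) = 1 + rec_len([])
rec_len([]) = 0  (base case)
Unwinding: 1 + 1 + 1 + 1 + 1 + 1 + 1 + 1 + 0 = 8

8


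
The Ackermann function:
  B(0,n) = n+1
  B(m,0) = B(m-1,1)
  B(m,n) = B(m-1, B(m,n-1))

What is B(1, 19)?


B(1, 19) = B(0, B(1, 18))
  B(1, 18) = B(0, B(1, 17))
    B(1, 17) = B(0, B(1, 16))
      B(1, 16) = B(0, B(1, 15))
        B(1, 15) = B(0, B(1, 14))
          B(1, 14) = B(0, B(1, 13))
          B(1, 13) = B(0, B(1, 12))
          B(1, 12) = B(0, B(1, 11))
          B(1, 11) = B(0, B(1, 10))
          B(1, 10) = B(0, B(1, 9))
          B(1, 9) = B(0, B(1, 8))
          B(1, 8) = B(0, B(1, 7))
          B(1, 7) = B(0, B(1, 6))
          B(1, 6) = B(0, B(1, 5))
          B(1, 5) = B(0, B(1, 4))
          B(1, 4) = B(0, B(1, 3))
          B(1, 3) = B(0, B(1, 2))
          B(1, 2) = B(0, B(1, 1))
          B(1, 1) = B(0, B(1, 0))
          B(1, 0) = B(0, 1)
          B(0, 1) = 2
            = B(0, 2)
          B(0, 2) = 3
            = B(0, 3)
          B(0, 3) = 4
... (trace truncated)
Result: B(1, 19) = 21

21


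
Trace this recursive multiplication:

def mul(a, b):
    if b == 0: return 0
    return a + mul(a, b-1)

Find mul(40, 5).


mul(40, 5) = 40 + mul(40, 4)
mul(40, 4) = 40 + mul(40, 3)
mul(40, 3) = 40 + mul(40, 2)
mul(40, 2) = 40 + mul(40, 1)
mul(40, 1) = 40 + mul(40, 0)
mul(40, 0) = 0  (base case)
Total: 40 + 40 + 40 + 40 + 40 + 0 = 200

200


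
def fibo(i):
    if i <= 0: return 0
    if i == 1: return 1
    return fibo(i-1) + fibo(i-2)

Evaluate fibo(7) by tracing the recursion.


Computing fibo(7) bottom-up:
fibo(0) = 0
fibo(1) = 1
fibo(2) = fibo(1) + fibo(0) = 1 + 0 = 1
fibo(3) = fibo(2) + fibo(1) = 1 + 1 = 2
fibo(4) = fibo(3) + fibo(2) = 2 + 1 = 3
fibo(5) = fibo(4) + fibo(3) = 3 + 2 = 5
fibo(6) = fibo(5) + fibo(4) = 5 + 3 = 8
fibo(7) = fibo(6) + fibo(5) = 8 + 5 = 13

13


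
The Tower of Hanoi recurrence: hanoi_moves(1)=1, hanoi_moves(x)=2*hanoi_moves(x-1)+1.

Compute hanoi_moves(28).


hanoi_moves(28) = 2 * hanoi_moves(27) + 1
hanoi_moves(27) = 2 * hanoi_moves(26) + 1
hanoi_moves(26) = 2 * hanoi_moves(25) + 1
hanoi_moves(25) = 2 * hanoi_moves(24) + 1
hanoi_moves(24) = 2 * hanoi_moves(23) + 1
hanoi_moves(23) = 2 * hanoi_moves(22) + 1
hanoi_moves(22) = 2 * hanoi_moves(21) + 1
hanoi_moves(21) = 2 * hanoi_moves(20) + 1
hanoi_moves(20) = 2 * hanoi_moves(19) + 1
hanoi_moves(19) = 2 * hanoi_moves(18) + 1
hanoi_moves(18) = 2 * hanoi_moves(17) + 1
hanoi_moves(17) = 2 * hanoi_moves(16) + 1
hanoi_moves(16) = 2 * hanoi_moves(15) + 1
hanoi_moves(15) = 2 * hanoi_moves(14) + 1
hanoi_moves(14) = 2 * hanoi_moves(13) + 1
hanoi_moves(13) = 2 * hanoi_moves(12) + 1
hanoi_moves(12) = 2 * hanoi_moves(11) + 1
hanoi_moves(11) = 2 * hanoi_moves(10) + 1
hanoi_moves(10) = 2 * hanoi_moves(9) + 1
hanoi_moves(9) = 2 * hanoi_moves(8) + 1
hanoi_moves(8) = 2 * hanoi_moves(7) + 1
hanoi_moves(7) = 2 * hanoi_moves(6) + 1
hanoi_moves(6) = 2 * hanoi_moves(5) + 1
hanoi_moves(5) = 2 * hanoi_moves(4) + 1
hanoi_moves(4) = 2 * hanoi_moves(3) + 1
hanoi_moves(3) = 2 * hanoi_moves(2) + 1
hanoi_moves(2) = 2 * hanoi_moves(1) + 1
hanoi_moves(1) = 1  (base case)
hanoi_moves(2) = 2 * 1 + 1 = 3
hanoi_moves(3) = 2 * 3 + 1 = 7
hanoi_moves(4) = 2 * 7 + 1 = 15
hanoi_moves(5) = 2 * 15 + 1 = 31
hanoi_moves(6) = 2 * 31 + 1 = 63
hanoi_moves(7) = 2 * 63 + 1 = 127
hanoi_moves(8) = 2 * 127 + 1 = 255
hanoi_moves(9) = 2 * 255 + 1 = 511
hanoi_moves(10) = 2 * 511 + 1 = 1023
hanoi_moves(11) = 2 * 1023 + 1 = 2047
hanoi_moves(12) = 2 * 2047 + 1 = 4095
hanoi_moves(13) = 2 * 4095 + 1 = 8191
hanoi_moves(14) = 2 * 8191 + 1 = 16383
hanoi_moves(15) = 2 * 16383 + 1 = 32767
hanoi_moves(16) = 2 * 32767 + 1 = 65535
hanoi_moves(17) = 2 * 65535 + 1 = 131071
hanoi_moves(18) = 2 * 131071 + 1 = 262143
hanoi_moves(19) = 2 * 262143 + 1 = 524287
hanoi_moves(20) = 2 * 524287 + 1 = 1048575
hanoi_moves(21) = 2 * 1048575 + 1 = 2097151
hanoi_moves(22) = 2 * 2097151 + 1 = 4194303
hanoi_moves(23) = 2 * 4194303 + 1 = 8388607
hanoi_moves(24) = 2 * 8388607 + 1 = 16777215
hanoi_moves(25) = 2 * 16777215 + 1 = 33554431
hanoi_moves(26) = 2 * 33554431 + 1 = 67108863
hanoi_moves(27) = 2 * 67108863 + 1 = 134217727
hanoi_moves(28) = 2 * 134217727 + 1 = 268435455

268435455


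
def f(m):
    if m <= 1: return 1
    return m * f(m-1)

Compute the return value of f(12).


f(12)
= 12 * f(11)
= 12 * 11 * f(10)
= 12 * 11 * 10 * f(9)
= 12 * 11 * 10 * 9 * f(8)
= 12 * 11 * 10 * 9 * 8 * f(7)
= 12 * 11 * 10 * 9 * 8 * 7 * f(6)
= 12 * 11 * 10 * 9 * 8 * 7 * 6 * f(5)
= 12 * 11 * 10 * 9 * 8 * 7 * 6 * 5 * f(4)
= 12 * 11 * 10 * 9 * 8 * 7 * 6 * 5 * 4 * f(3)
= 12 * 11 * 10 * 9 * 8 * 7 * 6 * 5 * 4 * 3 * f(2)
= 12 * 11 * 10 * 9 * 8 * 7 * 6 * 5 * 4 * 3 * 2 * f(1)
= 12 * 11 * 10 * 9 * 8 * 7 * 6 * 5 * 4 * 3 * 2 * 1
= 479001600

479001600


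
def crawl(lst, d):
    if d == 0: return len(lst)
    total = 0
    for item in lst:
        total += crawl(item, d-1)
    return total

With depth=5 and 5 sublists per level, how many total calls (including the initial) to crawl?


At depth 0 (root): 1 call
At depth 1: each of 1 parents calls crawl on 5 children = 5 calls
At depth 2: each of 5 parents calls crawl on 5 children = 25 calls
At depth 3: each of 25 parents calls crawl on 5 children = 125 calls
At depth 4: each of 125 parents calls crawl on 5 children = 625 calls
At depth 5: each of 625 parents calls crawl on 5 children = 3125 calls
Total: 1 + 5 + 25 + 125 + 625 + 3125 = 3906

3906


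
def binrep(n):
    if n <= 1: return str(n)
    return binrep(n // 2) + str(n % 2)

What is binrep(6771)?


binrep(6771) = binrep(3385) + '1'
binrep(3385) = binrep(1692) + '1'
binrep(1692) = binrep(846) + '0'
binrep(846) = binrep(423) + '0'
binrep(423) = binrep(211) + '1'
binrep(211) = binrep(105) + '1'
binrep(105) = binrep(52) + '1'
binrep(52) = binrep(26) + '0'
binrep(26) = binrep(13) + '0'
binrep(13) = binrep(6) + '1'
binrep(6) = binrep(3) + '0'
binrep(3) = binrep(1) + '1'
binrep(1) = '1'  (base case)
Concatenating: '1' + '1' + '0' + '1' + '0' + '0' + '1' + '1' + '1' + '0' + '0' + '1' + '1' = '1101001110011'

1101001110011


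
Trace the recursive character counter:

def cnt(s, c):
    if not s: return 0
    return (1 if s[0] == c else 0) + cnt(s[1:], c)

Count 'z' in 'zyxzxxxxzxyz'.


s[0]='z' == 'z' -> 1
s[0]='y' != 'z' -> 0
s[0]='x' != 'z' -> 0
s[0]='z' == 'z' -> 1
s[0]='x' != 'z' -> 0
s[0]='x' != 'z' -> 0
s[0]='x' != 'z' -> 0
s[0]='x' != 'z' -> 0
s[0]='z' == 'z' -> 1
s[0]='x' != 'z' -> 0
s[0]='y' != 'z' -> 0
s[0]='z' == 'z' -> 1
Sum: 1 + 0 + 0 + 1 + 0 + 0 + 0 + 0 + 1 + 0 + 0 + 1 = 4

4


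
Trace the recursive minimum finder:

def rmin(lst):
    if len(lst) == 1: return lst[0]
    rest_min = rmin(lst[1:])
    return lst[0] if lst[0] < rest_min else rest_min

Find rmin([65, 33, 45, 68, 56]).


rmin([65, 33, 45, 68, 56]): compare 65 with rmin([33, 45, 68, 56])
rmin([33, 45, 68, 56]): compare 33 with rmin([45, 68, 56])
rmin([45, 68, 56]): compare 45 with rmin([68, 56])
rmin([68, 56]): compare 68 with rmin([56])
rmin([56]) = 56  (base case)
Compare 68 with 56 -> 56
Compare 45 with 56 -> 45
Compare 33 with 45 -> 33
Compare 65 with 33 -> 33

33


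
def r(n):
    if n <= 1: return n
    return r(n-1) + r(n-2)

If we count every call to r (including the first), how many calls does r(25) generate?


Let C(n) = total calls for r(n)
C(0) = 1, C(1) = 1
C(2) = 1 + C(1) + C(0) = 1 + 1 + 1 = 3
C(3) = 1 + C(2) + C(1) = 1 + 3 + 1 = 5
C(4) = 1 + C(3) + C(2) = 1 + 5 + 3 = 9
C(5) = 1 + C(4) + C(3) = 1 + 9 + 5 = 15
C(6) = 1 + C(5) + C(4) = 1 + 15 + 9 = 25
C(7) = 1 + C(6) + C(5) = 1 + 25 + 15 = 41
C(8) = 1 + C(7) + C(6) = 1 + 41 + 25 = 67
C(9) = 1 + C(8) + C(7) = 1 + 67 + 41 = 109
C(10) = 1 + C(9) + C(8) = 1 + 109 + 67 = 177
C(11) = 1 + C(10) + C(9) = 1 + 177 + 109 = 287
C(12) = 1 + C(11) + C(10) = 1 + 287 + 177 = 465
C(13) = 1 + C(12) + C(11) = 1 + 465 + 287 = 753
C(14) = 1 + C(13) + C(12) = 1 + 753 + 465 = 1219
C(15) = 1 + C(14) + C(13) = 1 + 1219 + 753 = 1973
C(16) = 1 + C(15) + C(14) = 1 + 1973 + 1219 = 3193
C(17) = 1 + C(16) + C(15) = 1 + 3193 + 1973 = 5167
C(18) = 1 + C(17) + C(16) = 1 + 5167 + 3193 = 8361
C(19) = 1 + C(18) + C(17) = 1 + 8361 + 5167 = 13529
C(20) = 1 + C(19) + C(18) = 1 + 13529 + 8361 = 21891
C(21) = 1 + C(20) + C(19) = 1 + 21891 + 13529 = 35421
C(22) = 1 + C(21) + C(20) = 1 + 35421 + 21891 = 57313
C(23) = 1 + C(22) + C(21) = 1 + 57313 + 35421 = 92735
C(24) = 1 + C(23) + C(22) = 1 + 92735 + 57313 = 150049
C(25) = 1 + C(24) + C(23) = 1 + 150049 + 92735 = 242785

242785


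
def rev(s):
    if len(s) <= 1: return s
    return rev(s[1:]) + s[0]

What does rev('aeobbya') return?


rev('aeobbya') = rev('eobbya') + 'a'
rev('eobbya') = rev('obbya') + 'e'
rev('obbya') = rev('bbya') + 'o'
rev('bbya') = rev('bya') + 'b'
rev('bya') = rev('ya') + 'b'
rev('ya') = rev('a') + 'y'
rev('a') = 'a'  (base case)
Concatenating: 'a' + 'y' + 'b' + 'b' + 'o' + 'e' + 'a' = 'aybboea'

aybboea


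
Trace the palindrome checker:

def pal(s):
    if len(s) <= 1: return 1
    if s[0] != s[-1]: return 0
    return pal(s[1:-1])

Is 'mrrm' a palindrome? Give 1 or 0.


pal('mrrm'): s[0]='m' == s[-1]='m' -> check pal('rr')
pal('rr'): s[0]='r' == s[-1]='r' -> check pal('')
pal(''): len <= 1 -> return 1  (base case)
Result: 1 (palindrome)

1


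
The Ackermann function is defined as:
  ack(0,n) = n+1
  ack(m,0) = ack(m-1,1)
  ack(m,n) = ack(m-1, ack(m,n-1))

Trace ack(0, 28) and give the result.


ack(0, 28) = 29
Result: ack(0, 28) = 29

29


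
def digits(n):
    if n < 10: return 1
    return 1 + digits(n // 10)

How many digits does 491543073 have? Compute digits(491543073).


digits(491543073) = 1 + digits(49154307)
digits(49154307) = 1 + digits(4915430)
digits(4915430) = 1 + digits(491543)
digits(491543) = 1 + digits(49154)
digits(49154) = 1 + digits(4915)
digits(4915) = 1 + digits(491)
digits(491) = 1 + digits(49)
digits(49) = 1 + digits(4)
digits(4) = 1  (base case: 4 < 10)
Unwinding: 1 + 1 + 1 + 1 + 1 + 1 + 1 + 1 + 1 = 9

9


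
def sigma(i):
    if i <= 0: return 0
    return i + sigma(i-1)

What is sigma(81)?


sigma(81)
= 81 + 80 + 79 + 78 + 77 + 76 + 75 + 74 + 73 + 72 + 71 + 70 + 69 + 68 + 67 + 66 + 65 + 64 + 63 + 62 + 61 + 60 + 59 + 58 + 57 + 56 + 55 + 54 + 53 + 52 + 51 + 50 + 49 + 48 + 47 + 46 + 45 + 44 + 43 + 42 + 41 + 40 + 39 + 38 + 37 + 36 + 35 + 34 + 33 + 32 + 31 + 30 + 29 + 28 + 27 + 26 + 25 + 24 + 23 + 22 + 21 + 20 + 19 + 18 + 17 + 16 + 15 + 14 + 13 + 12 + 11 + 10 + 9 + 8 + 7 + 6 + 5 + 4 + 3 + 2 + 1 + sigma(0)
= 81 + 80 + 79 + 78 + 77 + 76 + 75 + 74 + 73 + 72 + 71 + 70 + 69 + 68 + 67 + 66 + 65 + 64 + 63 + 62 + 61 + 60 + 59 + 58 + 57 + 56 + 55 + 54 + 53 + 52 + 51 + 50 + 49 + 48 + 47 + 46 + 45 + 44 + 43 + 42 + 41 + 40 + 39 + 38 + 37 + 36 + 35 + 34 + 33 + 32 + 31 + 30 + 29 + 28 + 27 + 26 + 25 + 24 + 23 + 22 + 21 + 20 + 19 + 18 + 17 + 16 + 15 + 14 + 13 + 12 + 11 + 10 + 9 + 8 + 7 + 6 + 5 + 4 + 3 + 2 + 1 + 0
= 3321

3321


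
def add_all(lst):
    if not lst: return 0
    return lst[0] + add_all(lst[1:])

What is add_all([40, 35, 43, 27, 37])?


add_all([40, 35, 43, 27, 37]) = 40 + add_all([35, 43, 27, 37])
add_all([35, 43, 27, 37]) = 35 + add_all([43, 27, 37])
add_all([43, 27, 37]) = 43 + add_all([27, 37])
add_all([27, 37]) = 27 + add_all([37])
add_all([37]) = 37 + add_all([])
add_all([]) = 0  (base case)
Total: 40 + 35 + 43 + 27 + 37 + 0 = 182

182


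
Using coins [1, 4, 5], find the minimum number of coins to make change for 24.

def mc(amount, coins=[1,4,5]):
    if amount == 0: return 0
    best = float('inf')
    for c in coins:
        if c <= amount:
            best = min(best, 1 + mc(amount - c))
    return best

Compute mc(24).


Building up with DP:
mc(0) = 0
mc(1) = min(1+mc(0)=1+0=1) = 1
mc(2) = min(1+mc(1)=1+1=2) = 2
mc(3) = min(1+mc(2)=1+2=3) = 3
mc(4) = min(1+mc(3)=1+3=4, 1+mc(0)=1+0=1) = 1
mc(5) = min(1+mc(4)=1+1=2, 1+mc(1)=1+1=2, 1+mc(0)=1+0=1) = 1
mc(6) = min(1+mc(5)=1+1=2, 1+mc(2)=1+2=3, 1+mc(1)=1+1=2) = 2
mc(7) = min(1+mc(6)=1+2=3, 1+mc(3)=1+3=4, 1+mc(2)=1+2=3) = 3
mc(8) = min(1+mc(7)=1+3=4, 1+mc(4)=1+1=2, 1+mc(3)=1+3=4) = 2
mc(9) = min(1+mc(8)=1+2=3, 1+mc(5)=1+1=2, 1+mc(4)=1+1=2) = 2
mc(10) = min(1+mc(9)=1+2=3, 1+mc(6)=1+2=3, 1+mc(5)=1+1=2) = 2
mc(11) = min(1+mc(10)=1+2=3, 1+mc(7)=1+3=4, 1+mc(6)=1+2=3) = 3
mc(12) = min(1+mc(11)=1+3=4, 1+mc(8)=1+2=3, 1+mc(7)=1+3=4) = 3
mc(13) = min(1+mc(12)=1+3=4, 1+mc(9)=1+2=3, 1+mc(8)=1+2=3) = 3
mc(14) = min(1+mc(13)=1+3=4, 1+mc(10)=1+2=3, 1+mc(9)=1+2=3) = 3
mc(15) = min(1+mc(14)=1+3=4, 1+mc(11)=1+3=4, 1+mc(10)=1+2=3) = 3
mc(16) = min(1+mc(15)=1+3=4, 1+mc(12)=1+3=4, 1+mc(11)=1+3=4) = 4
mc(17) = min(1+mc(16)=1+4=5, 1+mc(13)=1+3=4, 1+mc(12)=1+3=4) = 4
mc(18) = min(1+mc(17)=1+4=5, 1+mc(14)=1+3=4, 1+mc(13)=1+3=4) = 4
mc(19) = min(1+mc(18)=1+4=5, 1+mc(15)=1+3=4, 1+mc(14)=1+3=4) = 4
mc(20) = min(1+mc(19)=1+4=5, 1+mc(16)=1+4=5, 1+mc(15)=1+3=4) = 4
mc(21) = min(1+mc(20)=1+4=5, 1+mc(17)=1+4=5, 1+mc(16)=1+4=5) = 5
mc(22) = min(1+mc(21)=1+5=6, 1+mc(18)=1+4=5, 1+mc(17)=1+4=5) = 5
mc(23) = min(1+mc(22)=1+5=6, 1+mc(19)=1+4=5, 1+mc(18)=1+4=5) = 5
mc(24) = min(1+mc(23)=1+5=6, 1+mc(20)=1+4=5, 1+mc(19)=1+4=5) = 5

5


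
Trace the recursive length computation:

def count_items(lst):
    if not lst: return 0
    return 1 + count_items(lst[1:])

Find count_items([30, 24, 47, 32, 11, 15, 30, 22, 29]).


count_items([30, 24, 47, 32, 11, 15, 30, 22, 29]) = 1 + count_items([24, 47, 32, 11, 15, 30, 22, 29])
count_items([24, 47, 32, 11, 15, 30, 22, 29]) = 1 + count_items([47, 32, 11, 15, 30, 22, 29])
count_items([47, 32, 11, 15, 30, 22, 29]) = 1 + count_items([32, 11, 15, 30, 22, 29])
count_items([32, 11, 15, 30, 22, 29]) = 1 + count_items([11, 15, 30, 22, 29])
count_items([11, 15, 30, 22, 29]) = 1 + count_items([15, 30, 22, 29])
count_items([15, 30, 22, 29]) = 1 + count_items([30, 22, 29])
count_items([30, 22, 29]) = 1 + count_items([22, 29])
count_items([22, 29]) = 1 + count_items([29])
count_items([29]) = 1 + count_items([])
count_items([]) = 0  (base case)
Unwinding: 1 + 1 + 1 + 1 + 1 + 1 + 1 + 1 + 1 + 0 = 9

9


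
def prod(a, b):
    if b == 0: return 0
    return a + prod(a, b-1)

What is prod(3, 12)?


prod(3, 12) = 3 + prod(3, 11)
prod(3, 11) = 3 + prod(3, 10)
prod(3, 10) = 3 + prod(3, 9)
prod(3, 9) = 3 + prod(3, 8)
prod(3, 8) = 3 + prod(3, 7)
prod(3, 7) = 3 + prod(3, 6)
prod(3, 6) = 3 + prod(3, 5)
prod(3, 5) = 3 + prod(3, 4)
prod(3, 4) = 3 + prod(3, 3)
prod(3, 3) = 3 + prod(3, 2)
prod(3, 2) = 3 + prod(3, 1)
prod(3, 1) = 3 + prod(3, 0)
prod(3, 0) = 0  (base case)
Total: 3 + 3 + 3 + 3 + 3 + 3 + 3 + 3 + 3 + 3 + 3 + 3 + 0 = 36

36


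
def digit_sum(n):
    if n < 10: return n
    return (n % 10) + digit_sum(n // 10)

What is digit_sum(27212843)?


digit_sum(27212843) = 3 + digit_sum(2721284)
digit_sum(2721284) = 4 + digit_sum(272128)
digit_sum(272128) = 8 + digit_sum(27212)
digit_sum(27212) = 2 + digit_sum(2721)
digit_sum(2721) = 1 + digit_sum(272)
digit_sum(272) = 2 + digit_sum(27)
digit_sum(27) = 7 + digit_sum(2)
digit_sum(2) = 2  (base case)
Total: 3 + 4 + 8 + 2 + 1 + 2 + 7 + 2 = 29

29


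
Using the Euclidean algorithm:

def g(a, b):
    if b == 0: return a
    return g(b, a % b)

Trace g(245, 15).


g(245, 15) = g(15, 5)
g(15, 5) = g(5, 0)
g(5, 0) = 5  (base case)

5


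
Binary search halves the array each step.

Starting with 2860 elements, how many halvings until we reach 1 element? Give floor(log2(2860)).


2860 / 2 = 1430
1430 / 2 = 715
715 / 2 = 357
357 / 2 = 178
178 / 2 = 89
89 / 2 = 44
44 / 2 = 22
22 / 2 = 11
11 / 2 = 5
5 / 2 = 2
2 / 2 = 1
Reached 1 after 11 halvings

11


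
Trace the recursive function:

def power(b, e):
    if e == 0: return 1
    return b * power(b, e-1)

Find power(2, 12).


power(2, 12)
= 2 * power(2, 11)
= 2 * 2 * power(2, 10)
= 2 * 2 * 2 * power(2, 9)
= 2 * 2 * 2 * 2 * power(2, 8)
= 2 * 2 * 2 * 2 * 2 * power(2, 7)
= 2 * 2 * 2 * 2 * 2 * 2 * power(2, 6)
= 2 * 2 * 2 * 2 * 2 * 2 * 2 * power(2, 5)
= 2 * 2 * 2 * 2 * 2 * 2 * 2 * 2 * power(2, 4)
= 2 * 2 * 2 * 2 * 2 * 2 * 2 * 2 * 2 * power(2, 3)
= 2 * 2 * 2 * 2 * 2 * 2 * 2 * 2 * 2 * 2 * power(2, 2)
= 2 * 2 * 2 * 2 * 2 * 2 * 2 * 2 * 2 * 2 * 2 * power(2, 1)
= 2 * 2 * 2 * 2 * 2 * 2 * 2 * 2 * 2 * 2 * 2 * 2 * power(2, 0)
= 2 * 2 * 2 * 2 * 2 * 2 * 2 * 2 * 2 * 2 * 2 * 2 * 1
= 4096

4096


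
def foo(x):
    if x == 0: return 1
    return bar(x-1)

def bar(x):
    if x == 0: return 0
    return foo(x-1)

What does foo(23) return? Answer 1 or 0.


foo(23) = bar(22)
bar(22) = foo(21)
foo(21) = bar(20)
bar(20) = foo(19)
foo(19) = bar(18)
bar(18) = foo(17)
foo(17) = bar(16)
bar(16) = foo(15)
foo(15) = bar(14)
bar(14) = foo(13)
foo(13) = bar(12)
bar(12) = foo(11)
foo(11) = bar(10)
bar(10) = foo(9)
foo(9) = bar(8)
bar(8) = foo(7)
foo(7) = bar(6)
bar(6) = foo(5)
foo(5) = bar(4)
bar(4) = foo(3)
foo(3) = bar(2)
bar(2) = foo(1)
foo(1) = bar(0)
bar(0) = 0  (base case)
Result: 0

0


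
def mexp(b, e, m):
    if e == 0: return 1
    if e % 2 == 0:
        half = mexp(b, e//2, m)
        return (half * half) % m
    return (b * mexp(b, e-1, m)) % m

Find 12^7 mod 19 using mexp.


mexp(12, 7, 19): e is odd, compute mexp(12, 6, 19)
  mexp(12, 6, 19): e is even, compute mexp(12, 3, 19)
    mexp(12, 3, 19): e is odd, compute mexp(12, 2, 19)
      mexp(12, 2, 19): e is even, compute mexp(12, 1, 19)
        mexp(12, 1, 19): e is odd, compute mexp(12, 0, 19)
          mexp(12, 0, 19) = 1
        (12 * 1) % 19 = 12
      half=12, (12*12) % 19 = 11
    (12 * 11) % 19 = 18
  half=18, (18*18) % 19 = 1
(12 * 1) % 19 = 12

12


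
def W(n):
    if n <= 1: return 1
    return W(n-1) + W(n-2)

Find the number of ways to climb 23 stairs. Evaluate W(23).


Building up from base cases:
W(0) = 1
W(1) = 1
W(2) = W(1) + W(0) = 1 + 1 = 2
W(3) = W(2) + W(1) = 2 + 1 = 3
W(4) = W(3) + W(2) = 3 + 2 = 5
W(5) = W(4) + W(3) = 5 + 3 = 8
W(6) = W(5) + W(4) = 8 + 5 = 13
W(7) = W(6) + W(5) = 13 + 8 = 21
W(8) = W(7) + W(6) = 21 + 13 = 34
W(9) = W(8) + W(7) = 34 + 21 = 55
W(10) = W(9) + W(8) = 55 + 34 = 89
W(11) = W(10) + W(9) = 89 + 55 = 144
W(12) = W(11) + W(10) = 144 + 89 = 233
W(13) = W(12) + W(11) = 233 + 144 = 377
W(14) = W(13) + W(12) = 377 + 233 = 610
W(15) = W(14) + W(13) = 610 + 377 = 987
W(16) = W(15) + W(14) = 987 + 610 = 1597
W(17) = W(16) + W(15) = 1597 + 987 = 2584
W(18) = W(17) + W(16) = 2584 + 1597 = 4181
W(19) = W(18) + W(17) = 4181 + 2584 = 6765
W(20) = W(19) + W(18) = 6765 + 4181 = 10946
W(21) = W(20) + W(19) = 10946 + 6765 = 17711
W(22) = W(21) + W(20) = 17711 + 10946 = 28657
W(23) = W(22) + W(21) = 28657 + 17711 = 46368

46368


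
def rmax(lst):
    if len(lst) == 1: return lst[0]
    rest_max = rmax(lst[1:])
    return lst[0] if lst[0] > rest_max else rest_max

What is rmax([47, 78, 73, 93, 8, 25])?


rmax([47, 78, 73, 93, 8, 25]): compare 47 with rmax([78, 73, 93, 8, 25])
rmax([78, 73, 93, 8, 25]): compare 78 with rmax([73, 93, 8, 25])
rmax([73, 93, 8, 25]): compare 73 with rmax([93, 8, 25])
rmax([93, 8, 25]): compare 93 with rmax([8, 25])
rmax([8, 25]): compare 8 with rmax([25])
rmax([25]) = 25  (base case)
Compare 8 with 25 -> 25
Compare 93 with 25 -> 93
Compare 73 with 93 -> 93
Compare 78 with 93 -> 93
Compare 47 with 93 -> 93

93


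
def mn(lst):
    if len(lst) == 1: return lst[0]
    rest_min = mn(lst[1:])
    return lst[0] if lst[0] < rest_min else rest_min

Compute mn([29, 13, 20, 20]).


mn([29, 13, 20, 20]): compare 29 with mn([13, 20, 20])
mn([13, 20, 20]): compare 13 with mn([20, 20])
mn([20, 20]): compare 20 with mn([20])
mn([20]) = 20  (base case)
Compare 20 with 20 -> 20
Compare 13 with 20 -> 13
Compare 29 with 13 -> 13

13


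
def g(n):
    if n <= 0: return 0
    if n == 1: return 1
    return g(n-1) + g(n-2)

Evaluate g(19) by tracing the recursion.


Computing g(19) bottom-up:
g(0) = 0
g(1) = 1
g(2) = g(1) + g(0) = 1 + 0 = 1
g(3) = g(2) + g(1) = 1 + 1 = 2
g(4) = g(3) + g(2) = 2 + 1 = 3
g(5) = g(4) + g(3) = 3 + 2 = 5
g(6) = g(5) + g(4) = 5 + 3 = 8
g(7) = g(6) + g(5) = 8 + 5 = 13
g(8) = g(7) + g(6) = 13 + 8 = 21
g(9) = g(8) + g(7) = 21 + 13 = 34
g(10) = g(9) + g(8) = 34 + 21 = 55
g(11) = g(10) + g(9) = 55 + 34 = 89
g(12) = g(11) + g(10) = 89 + 55 = 144
g(13) = g(12) + g(11) = 144 + 89 = 233
g(14) = g(13) + g(12) = 233 + 144 = 377
g(15) = g(14) + g(13) = 377 + 233 = 610
g(16) = g(15) + g(14) = 610 + 377 = 987
g(17) = g(16) + g(15) = 987 + 610 = 1597
g(18) = g(17) + g(16) = 1597 + 987 = 2584
g(19) = g(18) + g(17) = 2584 + 1597 = 4181

4181


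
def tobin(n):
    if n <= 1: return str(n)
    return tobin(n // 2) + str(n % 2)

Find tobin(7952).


tobin(7952) = tobin(3976) + '0'
tobin(3976) = tobin(1988) + '0'
tobin(1988) = tobin(994) + '0'
tobin(994) = tobin(497) + '0'
tobin(497) = tobin(248) + '1'
tobin(248) = tobin(124) + '0'
tobin(124) = tobin(62) + '0'
tobin(62) = tobin(31) + '0'
tobin(31) = tobin(15) + '1'
tobin(15) = tobin(7) + '1'
tobin(7) = tobin(3) + '1'
tobin(3) = tobin(1) + '1'
tobin(1) = '1'  (base case)
Concatenating: '1' + '1' + '1' + '1' + '1' + '0' + '0' + '0' + '1' + '0' + '0' + '0' + '0' = '1111100010000'

1111100010000


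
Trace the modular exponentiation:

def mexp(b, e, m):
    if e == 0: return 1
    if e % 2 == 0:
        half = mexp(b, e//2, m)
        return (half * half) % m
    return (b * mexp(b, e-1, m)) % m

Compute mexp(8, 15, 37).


mexp(8, 15, 37): e is odd, compute mexp(8, 14, 37)
  mexp(8, 14, 37): e is even, compute mexp(8, 7, 37)
    mexp(8, 7, 37): e is odd, compute mexp(8, 6, 37)
      mexp(8, 6, 37): e is even, compute mexp(8, 3, 37)
        mexp(8, 3, 37): e is odd, compute mexp(8, 2, 37)
          mexp(8, 2, 37): e is even, compute mexp(8, 1, 37)
          mexp(8, 1, 37): e is odd, compute mexp(8, 0, 37)
          mexp(8, 0, 37) = 1
          (8 * 1) % 37 = 8
          half=8, (8*8) % 37 = 27
        (8 * 27) % 37 = 31
      half=31, (31*31) % 37 = 36
    (8 * 36) % 37 = 29
  half=29, (29*29) % 37 = 27
(8 * 27) % 37 = 31

31


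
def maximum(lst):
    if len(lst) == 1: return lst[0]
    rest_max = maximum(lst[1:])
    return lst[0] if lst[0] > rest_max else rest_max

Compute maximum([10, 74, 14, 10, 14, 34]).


maximum([10, 74, 14, 10, 14, 34]): compare 10 with maximum([74, 14, 10, 14, 34])
maximum([74, 14, 10, 14, 34]): compare 74 with maximum([14, 10, 14, 34])
maximum([14, 10, 14, 34]): compare 14 with maximum([10, 14, 34])
maximum([10, 14, 34]): compare 10 with maximum([14, 34])
maximum([14, 34]): compare 14 with maximum([34])
maximum([34]) = 34  (base case)
Compare 14 with 34 -> 34
Compare 10 with 34 -> 34
Compare 14 with 34 -> 34
Compare 74 with 34 -> 74
Compare 10 with 74 -> 74

74


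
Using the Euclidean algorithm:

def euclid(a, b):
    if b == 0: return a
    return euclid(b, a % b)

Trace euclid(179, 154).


euclid(179, 154) = euclid(154, 25)
euclid(154, 25) = euclid(25, 4)
euclid(25, 4) = euclid(4, 1)
euclid(4, 1) = euclid(1, 0)
euclid(1, 0) = 1  (base case)

1


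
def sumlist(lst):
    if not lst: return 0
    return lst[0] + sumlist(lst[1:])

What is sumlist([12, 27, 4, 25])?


sumlist([12, 27, 4, 25]) = 12 + sumlist([27, 4, 25])
sumlist([27, 4, 25]) = 27 + sumlist([4, 25])
sumlist([4, 25]) = 4 + sumlist([25])
sumlist([25]) = 25 + sumlist([])
sumlist([]) = 0  (base case)
Total: 12 + 27 + 4 + 25 + 0 = 68

68


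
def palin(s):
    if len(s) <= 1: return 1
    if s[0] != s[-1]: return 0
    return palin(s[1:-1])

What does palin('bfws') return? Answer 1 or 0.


palin('bfws'): s[0]='b' != s[-1]='s' -> return 0
Result: 0 (not a palindrome)

0


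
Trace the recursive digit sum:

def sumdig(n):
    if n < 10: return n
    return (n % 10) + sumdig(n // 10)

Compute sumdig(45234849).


sumdig(45234849) = 9 + sumdig(4523484)
sumdig(4523484) = 4 + sumdig(452348)
sumdig(452348) = 8 + sumdig(45234)
sumdig(45234) = 4 + sumdig(4523)
sumdig(4523) = 3 + sumdig(452)
sumdig(452) = 2 + sumdig(45)
sumdig(45) = 5 + sumdig(4)
sumdig(4) = 4  (base case)
Total: 9 + 4 + 8 + 4 + 3 + 2 + 5 + 4 = 39

39


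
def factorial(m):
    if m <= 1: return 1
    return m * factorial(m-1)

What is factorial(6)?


factorial(6)
= 6 * factorial(5)
= 6 * 5 * factorial(4)
= 6 * 5 * 4 * factorial(3)
= 6 * 5 * 4 * 3 * factorial(2)
= 6 * 5 * 4 * 3 * 2 * factorial(1)
= 6 * 5 * 4 * 3 * 2 * 1
= 720

720


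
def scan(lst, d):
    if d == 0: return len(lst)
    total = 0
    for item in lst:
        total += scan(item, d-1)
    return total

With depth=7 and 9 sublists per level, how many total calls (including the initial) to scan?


At depth 0 (root): 1 call
At depth 1: each of 1 parents calls scan on 9 children = 9 calls
At depth 2: each of 9 parents calls scan on 9 children = 81 calls
At depth 3: each of 81 parents calls scan on 9 children = 729 calls
At depth 4: each of 729 parents calls scan on 9 children = 6561 calls
At depth 5: each of 6561 parents calls scan on 9 children = 59049 calls
At depth 6: each of 59049 parents calls scan on 9 children = 531441 calls
At depth 7: each of 531441 parents calls scan on 9 children = 4782969 calls
Total: 1 + 9 + 81 + 729 + 6561 + 59049 + 531441 + 4782969 = 5380840

5380840


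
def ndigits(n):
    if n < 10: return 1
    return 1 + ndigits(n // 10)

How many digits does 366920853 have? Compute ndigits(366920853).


ndigits(366920853) = 1 + ndigits(36692085)
ndigits(36692085) = 1 + ndigits(3669208)
ndigits(3669208) = 1 + ndigits(366920)
ndigits(366920) = 1 + ndigits(36692)
ndigits(36692) = 1 + ndigits(3669)
ndigits(3669) = 1 + ndigits(366)
ndigits(366) = 1 + ndigits(36)
ndigits(36) = 1 + ndigits(3)
ndigits(3) = 1  (base case: 3 < 10)
Unwinding: 1 + 1 + 1 + 1 + 1 + 1 + 1 + 1 + 1 = 9

9


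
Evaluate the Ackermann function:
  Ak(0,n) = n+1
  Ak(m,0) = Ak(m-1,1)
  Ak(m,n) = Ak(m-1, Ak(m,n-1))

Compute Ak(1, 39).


Ak(1, 39) = Ak(0, Ak(1, 38))
  Ak(1, 38) = Ak(0, Ak(1, 37))
    Ak(1, 37) = Ak(0, Ak(1, 36))
      Ak(1, 36) = Ak(0, Ak(1, 35))
        Ak(1, 35) = Ak(0, Ak(1, 34))
          Ak(1, 34) = Ak(0, Ak(1, 33))
          Ak(1, 33) = Ak(0, Ak(1, 32))
          Ak(1, 32) = Ak(0, Ak(1, 31))
          Ak(1, 31) = Ak(0, Ak(1, 30))
          Ak(1, 30) = Ak(0, Ak(1, 29))
          Ak(1, 29) = Ak(0, Ak(1, 28))
          Ak(1, 28) = Ak(0, Ak(1, 27))
          Ak(1, 27) = Ak(0, Ak(1, 26))
          Ak(1, 26) = Ak(0, Ak(1, 25))
          Ak(1, 25) = Ak(0, Ak(1, 24))
          Ak(1, 24) = Ak(0, Ak(1, 23))
          Ak(1, 23) = Ak(0, Ak(1, 22))
          Ak(1, 22) = Ak(0, Ak(1, 21))
          Ak(1, 21) = Ak(0, Ak(1, 20))
          Ak(1, 20) = Ak(0, Ak(1, 19))
          Ak(1, 19) = Ak(0, Ak(1, 18))
          Ak(1, 18) = Ak(0, Ak(1, 17))
          Ak(1, 17) = Ak(0, Ak(1, 16))
          Ak(1, 16) = Ak(0, Ak(1, 15))
          Ak(1, 15) = Ak(0, Ak(1, 14))
... (trace truncated)
Result: Ak(1, 39) = 41

41


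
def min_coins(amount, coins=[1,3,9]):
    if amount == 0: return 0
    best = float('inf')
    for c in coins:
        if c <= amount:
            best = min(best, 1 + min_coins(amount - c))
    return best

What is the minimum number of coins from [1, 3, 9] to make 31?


Building up with DP:
min_coins(0) = 0
min_coins(1) = min(1+min_coins(0)=1+0=1) = 1
min_coins(2) = min(1+min_coins(1)=1+1=2) = 2
min_coins(3) = min(1+min_coins(2)=1+2=3, 1+min_coins(0)=1+0=1) = 1
min_coins(4) = min(1+min_coins(3)=1+1=2, 1+min_coins(1)=1+1=2) = 2
min_coins(5) = min(1+min_coins(4)=1+2=3, 1+min_coins(2)=1+2=3) = 3
min_coins(6) = min(1+min_coins(5)=1+3=4, 1+min_coins(3)=1+1=2) = 2
min_coins(7) = min(1+min_coins(6)=1+2=3, 1+min_coins(4)=1+2=3) = 3
min_coins(8) = min(1+min_coins(7)=1+3=4, 1+min_coins(5)=1+3=4) = 4
min_coins(9) = min(1+min_coins(8)=1+4=5, 1+min_coins(6)=1+2=3, 1+min_coins(0)=1+0=1) = 1
min_coins(10) = min(1+min_coins(9)=1+1=2, 1+min_coins(7)=1+3=4, 1+min_coins(1)=1+1=2) = 2
min_coins(11) = min(1+min_coins(10)=1+2=3, 1+min_coins(8)=1+4=5, 1+min_coins(2)=1+2=3) = 3
min_coins(12) = min(1+min_coins(11)=1+3=4, 1+min_coins(9)=1+1=2, 1+min_coins(3)=1+1=2) = 2
min_coins(13) = min(1+min_coins(12)=1+2=3, 1+min_coins(10)=1+2=3, 1+min_coins(4)=1+2=3) = 3
min_coins(14) = min(1+min_coins(13)=1+3=4, 1+min_coins(11)=1+3=4, 1+min_coins(5)=1+3=4) = 4
min_coins(15) = min(1+min_coins(14)=1+4=5, 1+min_coins(12)=1+2=3, 1+min_coins(6)=1+2=3) = 3
min_coins(16) = min(1+min_coins(15)=1+3=4, 1+min_coins(13)=1+3=4, 1+min_coins(7)=1+3=4) = 4
min_coins(17) = min(1+min_coins(16)=1+4=5, 1+min_coins(14)=1+4=5, 1+min_coins(8)=1+4=5) = 5
min_coins(18) = min(1+min_coins(17)=1+5=6, 1+min_coins(15)=1+3=4, 1+min_coins(9)=1+1=2) = 2
min_coins(19) = min(1+min_coins(18)=1+2=3, 1+min_coins(16)=1+4=5, 1+min_coins(10)=1+2=3) = 3
min_coins(20) = min(1+min_coins(19)=1+3=4, 1+min_coins(17)=1+5=6, 1+min_coins(11)=1+3=4) = 4
min_coins(21) = min(1+min_coins(20)=1+4=5, 1+min_coins(18)=1+2=3, 1+min_coins(12)=1+2=3) = 3
min_coins(22) = min(1+min_coins(21)=1+3=4, 1+min_coins(19)=1+3=4, 1+min_coins(13)=1+3=4) = 4
min_coins(23) = min(1+min_coins(22)=1+4=5, 1+min_coins(20)=1+4=5, 1+min_coins(14)=1+4=5) = 5
min_coins(24) = min(1+min_coins(23)=1+5=6, 1+min_coins(21)=1+3=4, 1+min_coins(15)=1+3=4) = 4
min_coins(25) = min(1+min_coins(24)=1+4=5, 1+min_coins(22)=1+4=5, 1+min_coins(16)=1+4=5) = 5
min_coins(26) = min(1+min_coins(25)=1+5=6, 1+min_coins(23)=1+5=6, 1+min_coins(17)=1+5=6) = 6
min_coins(27) = min(1+min_coins(26)=1+6=7, 1+min_coins(24)=1+4=5, 1+min_coins(18)=1+2=3) = 3
min_coins(28) = min(1+min_coins(27)=1+3=4, 1+min_coins(25)=1+5=6, 1+min_coins(19)=1+3=4) = 4
min_coins(29) = min(1+min_coins(28)=1+4=5, 1+min_coins(26)=1+6=7, 1+min_coins(20)=1+4=5) = 5
min_coins(30) = min(1+min_coins(29)=1+5=6, 1+min_coins(27)=1+3=4, 1+min_coins(21)=1+3=4) = 4
min_coins(31) = min(1+min_coins(30)=1+4=5, 1+min_coins(28)=1+4=5, 1+min_coins(22)=1+4=5) = 5

5
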